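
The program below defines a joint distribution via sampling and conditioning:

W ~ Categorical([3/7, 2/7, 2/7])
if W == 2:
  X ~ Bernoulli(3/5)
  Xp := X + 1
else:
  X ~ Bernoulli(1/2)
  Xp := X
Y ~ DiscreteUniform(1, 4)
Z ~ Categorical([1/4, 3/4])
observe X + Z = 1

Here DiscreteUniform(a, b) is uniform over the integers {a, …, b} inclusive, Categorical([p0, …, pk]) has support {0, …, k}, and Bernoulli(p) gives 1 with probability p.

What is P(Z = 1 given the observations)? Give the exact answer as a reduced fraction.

P(Z = 1 | obs) = 99/136

Enumerate traces; 24 have nonzero weight after conditioning:
  (W=0, X=0, Y=1, Z=1) weight 9/224
  (W=0, X=0, Y=2, Z=1) weight 9/224
  (W=0, X=0, Y=3, Z=1) weight 9/224
  (W=0, X=0, Y=4, Z=1) weight 9/224
  (W=0, X=1, Y=1, Z=0) weight 3/224
  (W=0, X=1, Y=2, Z=0) weight 3/224
  (W=0, X=1, Y=3, Z=0) weight 3/224
  (W=0, X=1, Y=4, Z=0) weight 3/224
  … 16 more
Group by Z:
  weight(Z=0) = 37/280
  weight(Z=1) = 99/280
Total weight = 37/280 + 99/280 = 17/35
P(Z=0 | obs) = 37/280 / 17/35 = 37/136
P(Z=1 | obs) = 99/280 / 17/35 = 99/136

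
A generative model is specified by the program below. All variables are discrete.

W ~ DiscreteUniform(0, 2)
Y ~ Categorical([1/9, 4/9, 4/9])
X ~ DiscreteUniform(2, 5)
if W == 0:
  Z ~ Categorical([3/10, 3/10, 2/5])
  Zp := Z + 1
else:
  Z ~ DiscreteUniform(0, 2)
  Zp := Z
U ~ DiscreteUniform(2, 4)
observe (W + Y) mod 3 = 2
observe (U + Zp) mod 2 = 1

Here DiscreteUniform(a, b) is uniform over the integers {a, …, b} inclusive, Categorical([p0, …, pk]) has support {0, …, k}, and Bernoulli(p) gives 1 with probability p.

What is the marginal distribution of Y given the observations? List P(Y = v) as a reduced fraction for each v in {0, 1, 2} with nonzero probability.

P(Y=0) = 10/101, P(Y=1) = 40/101, P(Y=2) = 51/101

Enumerate traces; 52 have nonzero weight after conditioning:
  (W=0, Y=2, X=2, Z=0, U=2) weight 1/270
  (W=0, Y=2, X=2, Z=0, U=4) weight 1/270
  (W=0, Y=2, X=2, Z=1, U=3) weight 1/270
  (W=0, Y=2, X=2, Z=2, U=2) weight 2/405
  (W=0, Y=2, X=2, Z=2, U=4) weight 2/405
  (W=0, Y=2, X=3, Z=0, U=2) weight 1/270
  (W=0, Y=2, X=3, Z=0, U=4) weight 1/270
  (W=0, Y=2, X=3, Z=1, U=3) weight 1/270
  (W=1, Y=1, X=2, Z=0, U=3) weight 1/243
  (W=2, Y=0, X=2, Z=0, U=3) weight 1/972
  … 42 more
Group by Y:
  weight(Y=0) = 4/243
  weight(Y=1) = 16/243
  weight(Y=2) = 34/405
Total weight = 4/243 + 16/243 + 34/405 = 202/1215
P(Y=0 | obs) = 4/243 / 202/1215 = 10/101
P(Y=1 | obs) = 16/243 / 202/1215 = 40/101
P(Y=2 | obs) = 34/405 / 202/1215 = 51/101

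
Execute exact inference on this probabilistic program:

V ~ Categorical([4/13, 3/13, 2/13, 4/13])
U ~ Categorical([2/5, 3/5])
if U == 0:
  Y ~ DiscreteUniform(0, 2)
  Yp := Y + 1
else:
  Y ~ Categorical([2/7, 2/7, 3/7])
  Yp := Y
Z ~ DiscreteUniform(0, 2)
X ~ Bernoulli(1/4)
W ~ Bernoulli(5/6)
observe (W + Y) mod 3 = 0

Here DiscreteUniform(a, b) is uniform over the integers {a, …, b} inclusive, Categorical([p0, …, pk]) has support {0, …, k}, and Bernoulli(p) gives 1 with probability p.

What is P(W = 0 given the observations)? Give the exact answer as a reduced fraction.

P(W = 0 | obs) = 32/237

Enumerate traces; 96 have nonzero weight after conditioning:
  (V=0, U=0, Y=0, Z=0, X=0, W=0) weight 1/585
  (V=0, U=0, Y=0, Z=0, X=1, W=0) weight 1/1755
  (V=0, U=0, Y=0, Z=1, X=0, W=0) weight 1/585
  (V=0, U=0, Y=0, Z=1, X=1, W=0) weight 1/1755
  (V=0, U=0, Y=0, Z=2, X=0, W=0) weight 1/585
  (V=0, U=0, Y=0, Z=2, X=1, W=0) weight 1/1755
  (V=0, U=0, Y=2, Z=0, X=0, W=1) weight 1/117
  (V=0, U=0, Y=2, Z=0, X=1, W=1) weight 1/351
  … 88 more
Group by W:
  weight(W=0) = 16/315
  weight(W=1) = 41/126
Total weight = 16/315 + 41/126 = 79/210
P(W=0 | obs) = 16/315 / 79/210 = 32/237
P(W=1 | obs) = 41/126 / 79/210 = 205/237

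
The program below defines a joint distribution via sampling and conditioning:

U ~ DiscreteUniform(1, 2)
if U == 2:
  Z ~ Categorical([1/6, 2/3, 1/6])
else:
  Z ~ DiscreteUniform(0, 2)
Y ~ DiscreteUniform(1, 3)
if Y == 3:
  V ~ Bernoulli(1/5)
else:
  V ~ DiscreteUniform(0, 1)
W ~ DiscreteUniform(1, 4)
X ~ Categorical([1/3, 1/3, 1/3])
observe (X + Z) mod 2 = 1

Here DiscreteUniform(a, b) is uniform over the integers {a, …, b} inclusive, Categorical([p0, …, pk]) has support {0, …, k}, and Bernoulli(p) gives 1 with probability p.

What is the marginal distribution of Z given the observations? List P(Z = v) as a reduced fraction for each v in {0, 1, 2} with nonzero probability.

Enumerate traces; 192 have nonzero weight after conditioning:
  (U=1, Z=0, Y=1, V=0, W=1, X=1) weight 1/432
  (U=1, Z=0, Y=1, V=0, W=2, X=1) weight 1/432
  (U=1, Z=0, Y=1, V=0, W=3, X=1) weight 1/432
  (U=1, Z=0, Y=1, V=0, W=4, X=1) weight 1/432
  (U=1, Z=0, Y=1, V=1, W=1, X=1) weight 1/432
  (U=1, Z=0, Y=1, V=1, W=2, X=1) weight 1/432
  (U=1, Z=0, Y=1, V=1, W=3, X=1) weight 1/432
  (U=1, Z=0, Y=1, V=1, W=4, X=1) weight 1/432
  (U=1, Z=1, Y=1, V=0, W=1, X=0) weight 1/432
  (U=1, Z=2, Y=1, V=0, W=1, X=1) weight 1/432
  … 182 more
Group by Z:
  weight(Z=0) = 1/12
  weight(Z=1) = 1/3
  weight(Z=2) = 1/12
Total weight = 1/12 + 1/3 + 1/12 = 1/2
P(Z=0 | obs) = 1/12 / 1/2 = 1/6
P(Z=1 | obs) = 1/3 / 1/2 = 2/3
P(Z=2 | obs) = 1/12 / 1/2 = 1/6

P(Z=0) = 1/6, P(Z=1) = 2/3, P(Z=2) = 1/6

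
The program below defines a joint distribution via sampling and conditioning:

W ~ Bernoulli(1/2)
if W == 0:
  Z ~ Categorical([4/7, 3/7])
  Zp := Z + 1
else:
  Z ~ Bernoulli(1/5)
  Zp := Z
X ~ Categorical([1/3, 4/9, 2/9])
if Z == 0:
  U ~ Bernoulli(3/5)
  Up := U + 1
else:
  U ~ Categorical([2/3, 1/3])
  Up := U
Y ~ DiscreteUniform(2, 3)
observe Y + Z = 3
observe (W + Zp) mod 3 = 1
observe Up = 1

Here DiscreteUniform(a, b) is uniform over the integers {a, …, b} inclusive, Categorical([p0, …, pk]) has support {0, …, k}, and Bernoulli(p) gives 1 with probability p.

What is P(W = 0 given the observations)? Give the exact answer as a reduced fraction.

Enumerate traces; 6 have nonzero weight after conditioning:
  (W=0, Z=0, X=0, U=0, Y=3) weight 2/105
  (W=0, Z=0, X=1, U=0, Y=3) weight 8/315
  (W=0, Z=0, X=2, U=0, Y=3) weight 4/315
  (W=1, Z=0, X=0, U=0, Y=3) weight 2/75
  (W=1, Z=0, X=1, U=0, Y=3) weight 8/225
  (W=1, Z=0, X=2, U=0, Y=3) weight 4/225
Group by W:
  weight(W=0) = 2/35
  weight(W=1) = 2/25
Total weight = 2/35 + 2/25 = 24/175
P(W=0 | obs) = 2/35 / 24/175 = 5/12
P(W=1 | obs) = 2/25 / 24/175 = 7/12

P(W = 0 | obs) = 5/12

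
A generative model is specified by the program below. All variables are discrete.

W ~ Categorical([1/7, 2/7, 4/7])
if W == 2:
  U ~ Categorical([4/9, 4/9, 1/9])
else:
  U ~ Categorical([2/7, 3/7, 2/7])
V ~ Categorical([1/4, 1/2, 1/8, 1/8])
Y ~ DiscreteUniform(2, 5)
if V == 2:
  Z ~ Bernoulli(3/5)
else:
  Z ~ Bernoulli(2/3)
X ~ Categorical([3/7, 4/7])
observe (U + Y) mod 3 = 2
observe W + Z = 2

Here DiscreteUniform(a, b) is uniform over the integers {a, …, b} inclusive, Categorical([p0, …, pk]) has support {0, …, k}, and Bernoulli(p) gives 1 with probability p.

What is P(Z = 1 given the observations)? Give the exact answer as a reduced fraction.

P(Z = 1 | obs) = 6399/13861

Enumerate traces; 64 have nonzero weight after conditioning:
  (W=1, U=0, V=0, Y=2, Z=1, X=0) weight 1/686
  (W=1, U=0, V=0, Y=2, Z=1, X=1) weight 2/1029
  (W=1, U=0, V=0, Y=5, Z=1, X=0) weight 1/686
  (W=1, U=0, V=0, Y=5, Z=1, X=1) weight 2/1029
  (W=1, U=0, V=1, Y=2, Z=1, X=0) weight 1/343
  (W=1, U=0, V=1, Y=2, Z=1, X=1) weight 4/1029
  (W=1, U=0, V=1, Y=5, Z=1, X=0) weight 1/343
  (W=1, U=0, V=1, Y=5, Z=1, X=1) weight 4/1029
  (W=2, U=0, V=0, Y=2, Z=0, X=0) weight 1/441
  … 55 more
Group by Z:
  weight(Z=0) = 533/7560
  weight(Z=1) = 237/3920
Total weight = 533/7560 + 237/3920 = 13861/105840
P(Z=0 | obs) = 533/7560 / 13861/105840 = 7462/13861
P(Z=1 | obs) = 237/3920 / 13861/105840 = 6399/13861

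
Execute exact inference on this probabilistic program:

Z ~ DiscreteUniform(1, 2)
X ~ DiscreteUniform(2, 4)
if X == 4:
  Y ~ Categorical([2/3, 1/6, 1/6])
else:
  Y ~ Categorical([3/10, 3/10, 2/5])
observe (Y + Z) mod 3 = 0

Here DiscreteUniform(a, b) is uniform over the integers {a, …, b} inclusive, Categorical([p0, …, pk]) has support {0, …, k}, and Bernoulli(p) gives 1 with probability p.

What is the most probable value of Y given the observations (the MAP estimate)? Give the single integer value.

argmax_v P(Y = v | obs) = 2

Enumerate traces; 6 have nonzero weight after conditioning:
  (Z=1, X=2, Y=2) weight 1/15
  (Z=1, X=3, Y=2) weight 1/15
  (Z=1, X=4, Y=2) weight 1/36
  (Z=2, X=2, Y=1) weight 1/20
  (Z=2, X=3, Y=1) weight 1/20
  (Z=2, X=4, Y=1) weight 1/36
Group by Y:
  weight(Y=1) = 23/180
  weight(Y=2) = 29/180
Total weight = 23/180 + 29/180 = 13/45
P(Y=1 | obs) = 23/180 / 13/45 = 23/52
P(Y=2 | obs) = 29/180 / 13/45 = 29/52
argmax = 2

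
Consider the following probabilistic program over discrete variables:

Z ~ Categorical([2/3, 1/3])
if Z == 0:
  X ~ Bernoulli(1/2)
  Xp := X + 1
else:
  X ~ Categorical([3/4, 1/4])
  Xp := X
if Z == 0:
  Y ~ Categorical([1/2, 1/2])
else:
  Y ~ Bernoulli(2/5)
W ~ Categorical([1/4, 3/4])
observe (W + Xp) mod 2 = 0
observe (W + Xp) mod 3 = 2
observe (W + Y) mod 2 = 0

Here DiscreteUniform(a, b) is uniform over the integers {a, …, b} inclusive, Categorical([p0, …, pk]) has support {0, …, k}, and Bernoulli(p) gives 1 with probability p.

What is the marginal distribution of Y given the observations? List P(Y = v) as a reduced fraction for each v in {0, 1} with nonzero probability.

P(Y=0) = 5/23, P(Y=1) = 18/23

Enumerate traces; 3 have nonzero weight after conditioning:
  (Z=0, X=0, Y=1, W=1) weight 1/8
  (Z=0, X=1, Y=0, W=0) weight 1/24
  (Z=1, X=1, Y=1, W=1) weight 1/40
Group by Y:
  weight(Y=0) = 1/24
  weight(Y=1) = 3/20
Total weight = 1/24 + 3/20 = 23/120
P(Y=0 | obs) = 1/24 / 23/120 = 5/23
P(Y=1 | obs) = 3/20 / 23/120 = 18/23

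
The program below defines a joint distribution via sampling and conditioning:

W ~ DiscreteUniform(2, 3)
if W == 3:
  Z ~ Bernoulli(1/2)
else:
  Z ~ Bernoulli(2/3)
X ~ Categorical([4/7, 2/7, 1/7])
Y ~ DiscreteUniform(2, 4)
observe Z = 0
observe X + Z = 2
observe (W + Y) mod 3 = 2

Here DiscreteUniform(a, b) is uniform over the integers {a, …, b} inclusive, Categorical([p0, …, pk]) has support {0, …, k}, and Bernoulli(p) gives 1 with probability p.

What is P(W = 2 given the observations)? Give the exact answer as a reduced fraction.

Enumerate traces; 2 have nonzero weight after conditioning:
  (W=2, Z=0, X=2, Y=3) weight 1/126
  (W=3, Z=0, X=2, Y=2) weight 1/84
Group by W:
  weight(W=2) = 1/126
  weight(W=3) = 1/84
Total weight = 1/126 + 1/84 = 5/252
P(W=2 | obs) = 1/126 / 5/252 = 2/5
P(W=3 | obs) = 1/84 / 5/252 = 3/5

P(W = 2 | obs) = 2/5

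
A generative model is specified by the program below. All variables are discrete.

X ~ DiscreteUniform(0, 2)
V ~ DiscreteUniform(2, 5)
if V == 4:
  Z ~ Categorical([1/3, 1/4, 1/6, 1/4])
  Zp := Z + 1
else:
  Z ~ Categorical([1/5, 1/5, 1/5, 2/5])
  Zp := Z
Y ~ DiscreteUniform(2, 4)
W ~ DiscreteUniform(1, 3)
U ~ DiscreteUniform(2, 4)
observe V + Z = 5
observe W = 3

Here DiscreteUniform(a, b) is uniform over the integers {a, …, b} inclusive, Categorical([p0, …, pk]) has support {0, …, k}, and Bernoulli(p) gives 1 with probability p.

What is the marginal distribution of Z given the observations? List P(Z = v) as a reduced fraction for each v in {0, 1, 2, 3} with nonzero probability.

Enumerate traces; 108 have nonzero weight after conditioning:
  (X=0, V=2, Z=3, Y=2, W=3, U=2) weight 1/810
  (X=0, V=2, Z=3, Y=2, W=3, U=3) weight 1/810
  (X=0, V=2, Z=3, Y=2, W=3, U=4) weight 1/810
  (X=0, V=2, Z=3, Y=3, W=3, U=2) weight 1/810
  (X=0, V=2, Z=3, Y=3, W=3, U=3) weight 1/810
  (X=0, V=2, Z=3, Y=3, W=3, U=4) weight 1/810
  (X=0, V=2, Z=3, Y=4, W=3, U=2) weight 1/810
  (X=0, V=2, Z=3, Y=4, W=3, U=3) weight 1/810
  (X=0, V=3, Z=2, Y=2, W=3, U=2) weight 1/1620
  (X=0, V=4, Z=1, Y=2, W=3, U=2) weight 1/1296
  … 98 more
Group by Z:
  weight(Z=0) = 1/60
  weight(Z=1) = 1/48
  weight(Z=2) = 1/60
  weight(Z=3) = 1/30
Total weight = 1/60 + 1/48 + 1/60 + 1/30 = 7/80
P(Z=0 | obs) = 1/60 / 7/80 = 4/21
P(Z=1 | obs) = 1/48 / 7/80 = 5/21
P(Z=2 | obs) = 1/60 / 7/80 = 4/21
P(Z=3 | obs) = 1/30 / 7/80 = 8/21

P(Z=0) = 4/21, P(Z=1) = 5/21, P(Z=2) = 4/21, P(Z=3) = 8/21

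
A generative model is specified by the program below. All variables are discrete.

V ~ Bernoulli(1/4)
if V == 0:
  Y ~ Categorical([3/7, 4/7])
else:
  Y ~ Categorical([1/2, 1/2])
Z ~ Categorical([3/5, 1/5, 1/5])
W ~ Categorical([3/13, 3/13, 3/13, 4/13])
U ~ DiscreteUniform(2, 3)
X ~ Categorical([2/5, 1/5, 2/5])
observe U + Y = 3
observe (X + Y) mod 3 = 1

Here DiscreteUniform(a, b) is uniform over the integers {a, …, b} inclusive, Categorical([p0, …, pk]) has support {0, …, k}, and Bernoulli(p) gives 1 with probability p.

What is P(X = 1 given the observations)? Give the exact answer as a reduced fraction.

P(X = 1 | obs) = 25/87

Enumerate traces; 48 have nonzero weight after conditioning:
  (V=0, Y=0, Z=0, W=0, U=3, X=1) weight 81/18200
  (V=0, Y=0, Z=0, W=1, U=3, X=1) weight 81/18200
  (V=0, Y=0, Z=0, W=2, U=3, X=1) weight 81/18200
  (V=0, Y=0, Z=0, W=3, U=3, X=1) weight 27/4550
  (V=0, Y=0, Z=1, W=0, U=3, X=1) weight 27/18200
  (V=0, Y=0, Z=1, W=1, U=3, X=1) weight 27/18200
  (V=0, Y=0, Z=1, W=2, U=3, X=1) weight 27/18200
  (V=0, Y=0, Z=1, W=3, U=3, X=1) weight 9/4550
  (V=0, Y=1, Z=0, W=0, U=2, X=0) weight 27/2275
  … 39 more
Group by X:
  weight(X=0) = 31/280
  weight(X=1) = 5/112
Total weight = 31/280 + 5/112 = 87/560
P(X=0 | obs) = 31/280 / 87/560 = 62/87
P(X=1 | obs) = 5/112 / 87/560 = 25/87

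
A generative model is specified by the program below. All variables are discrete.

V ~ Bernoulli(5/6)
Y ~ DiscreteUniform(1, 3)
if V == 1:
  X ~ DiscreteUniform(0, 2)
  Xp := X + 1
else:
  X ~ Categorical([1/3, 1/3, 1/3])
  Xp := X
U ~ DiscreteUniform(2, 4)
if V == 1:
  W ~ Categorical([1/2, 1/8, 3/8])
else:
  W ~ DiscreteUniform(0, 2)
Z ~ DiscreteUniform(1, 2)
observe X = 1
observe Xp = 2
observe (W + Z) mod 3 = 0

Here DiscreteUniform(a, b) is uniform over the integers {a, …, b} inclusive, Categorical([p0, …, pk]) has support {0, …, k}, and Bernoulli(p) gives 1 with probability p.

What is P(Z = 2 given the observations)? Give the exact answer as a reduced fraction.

P(Z = 2 | obs) = 1/4

Enumerate traces; 18 have nonzero weight after conditioning:
  (V=1, Y=1, X=1, U=2, W=1, Z=2) weight 5/2592
  (V=1, Y=1, X=1, U=2, W=2, Z=1) weight 5/864
  (V=1, Y=1, X=1, U=3, W=1, Z=2) weight 5/2592
  (V=1, Y=1, X=1, U=3, W=2, Z=1) weight 5/864
  (V=1, Y=1, X=1, U=4, W=1, Z=2) weight 5/2592
  (V=1, Y=1, X=1, U=4, W=2, Z=1) weight 5/864
  (V=1, Y=2, X=1, U=2, W=1, Z=2) weight 5/2592
  (V=1, Y=2, X=1, U=2, W=2, Z=1) weight 5/864
  … 10 more
Group by Z:
  weight(Z=1) = 5/96
  weight(Z=2) = 5/288
Total weight = 5/96 + 5/288 = 5/72
P(Z=1 | obs) = 5/96 / 5/72 = 3/4
P(Z=2 | obs) = 5/288 / 5/72 = 1/4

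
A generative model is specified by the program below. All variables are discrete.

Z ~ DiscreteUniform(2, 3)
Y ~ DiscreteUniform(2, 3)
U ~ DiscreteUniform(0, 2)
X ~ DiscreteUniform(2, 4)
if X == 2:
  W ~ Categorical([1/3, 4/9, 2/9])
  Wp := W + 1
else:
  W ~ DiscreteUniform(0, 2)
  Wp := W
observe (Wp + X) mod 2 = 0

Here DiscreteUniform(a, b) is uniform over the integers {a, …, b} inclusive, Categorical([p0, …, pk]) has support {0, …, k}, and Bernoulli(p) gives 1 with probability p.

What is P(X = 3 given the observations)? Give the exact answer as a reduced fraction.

Enumerate traces; 48 have nonzero weight after conditioning:
  (Z=2, Y=2, U=0, X=2, W=1) weight 1/81
  (Z=2, Y=2, U=0, X=3, W=1) weight 1/108
  (Z=2, Y=2, U=0, X=4, W=0) weight 1/108
  (Z=2, Y=2, U=0, X=4, W=2) weight 1/108
  (Z=2, Y=2, U=1, X=2, W=1) weight 1/81
  (Z=2, Y=2, U=1, X=3, W=1) weight 1/108
  (Z=2, Y=2, U=1, X=4, W=0) weight 1/108
  (Z=2, Y=2, U=1, X=4, W=2) weight 1/108
  … 40 more
Group by X:
  weight(X=2) = 4/27
  weight(X=3) = 1/9
  weight(X=4) = 2/9
Total weight = 4/27 + 1/9 + 2/9 = 13/27
P(X=2 | obs) = 4/27 / 13/27 = 4/13
P(X=3 | obs) = 1/9 / 13/27 = 3/13
P(X=4 | obs) = 2/9 / 13/27 = 6/13

P(X = 3 | obs) = 3/13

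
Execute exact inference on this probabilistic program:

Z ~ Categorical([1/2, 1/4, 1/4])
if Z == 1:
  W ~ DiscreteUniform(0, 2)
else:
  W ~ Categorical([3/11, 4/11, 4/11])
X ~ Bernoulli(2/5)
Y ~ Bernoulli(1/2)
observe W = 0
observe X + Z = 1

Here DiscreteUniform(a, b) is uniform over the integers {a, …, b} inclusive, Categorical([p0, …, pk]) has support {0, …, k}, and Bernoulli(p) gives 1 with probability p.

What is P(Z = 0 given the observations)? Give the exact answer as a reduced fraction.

Enumerate traces; 4 have nonzero weight after conditioning:
  (Z=0, W=0, X=1, Y=0) weight 3/110
  (Z=0, W=0, X=1, Y=1) weight 3/110
  (Z=1, W=0, X=0, Y=0) weight 1/40
  (Z=1, W=0, X=0, Y=1) weight 1/40
Group by Z:
  weight(Z=0) = 3/55
  weight(Z=1) = 1/20
Total weight = 3/55 + 1/20 = 23/220
P(Z=0 | obs) = 3/55 / 23/220 = 12/23
P(Z=1 | obs) = 1/20 / 23/220 = 11/23

P(Z = 0 | obs) = 12/23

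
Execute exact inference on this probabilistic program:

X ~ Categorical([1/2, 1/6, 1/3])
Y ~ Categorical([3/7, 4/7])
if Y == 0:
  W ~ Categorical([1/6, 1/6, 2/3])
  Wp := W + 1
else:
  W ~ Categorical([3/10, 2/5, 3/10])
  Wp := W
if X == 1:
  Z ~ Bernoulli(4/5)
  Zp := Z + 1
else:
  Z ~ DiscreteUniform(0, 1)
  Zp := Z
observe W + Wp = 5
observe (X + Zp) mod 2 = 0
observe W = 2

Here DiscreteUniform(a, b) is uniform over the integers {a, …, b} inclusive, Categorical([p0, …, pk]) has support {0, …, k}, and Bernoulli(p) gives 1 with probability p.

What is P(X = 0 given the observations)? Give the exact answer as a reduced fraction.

Enumerate traces; 3 have nonzero weight after conditioning:
  (X=0, Y=0, W=2, Z=0) weight 1/14
  (X=1, Y=0, W=2, Z=0) weight 1/105
  (X=2, Y=0, W=2, Z=0) weight 1/21
Group by X:
  weight(X=0) = 1/14
  weight(X=1) = 1/105
  weight(X=2) = 1/21
Total weight = 1/14 + 1/105 + 1/21 = 9/70
P(X=0 | obs) = 1/14 / 9/70 = 5/9
P(X=1 | obs) = 1/105 / 9/70 = 2/27
P(X=2 | obs) = 1/21 / 9/70 = 10/27

P(X = 0 | obs) = 5/9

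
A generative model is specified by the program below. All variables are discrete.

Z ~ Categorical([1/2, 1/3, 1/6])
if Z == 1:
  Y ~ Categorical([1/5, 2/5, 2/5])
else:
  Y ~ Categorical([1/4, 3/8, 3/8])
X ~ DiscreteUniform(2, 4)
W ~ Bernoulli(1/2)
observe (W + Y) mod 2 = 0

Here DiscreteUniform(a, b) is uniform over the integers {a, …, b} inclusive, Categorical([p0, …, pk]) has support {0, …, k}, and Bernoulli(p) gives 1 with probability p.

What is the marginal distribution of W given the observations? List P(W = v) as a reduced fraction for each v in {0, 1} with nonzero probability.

Enumerate traces; 27 have nonzero weight after conditioning:
  (Z=0, Y=0, X=2, W=0) weight 1/48
  (Z=0, Y=0, X=3, W=0) weight 1/48
  (Z=0, Y=0, X=4, W=0) weight 1/48
  (Z=0, Y=1, X=2, W=1) weight 1/32
  (Z=0, Y=1, X=3, W=1) weight 1/32
  (Z=0, Y=1, X=4, W=1) weight 1/32
  (Z=0, Y=2, X=2, W=0) weight 1/32
  (Z=0, Y=2, X=3, W=0) weight 1/32
  … 19 more
Group by W:
  weight(W=0) = 37/120
  weight(W=1) = 23/120
Total weight = 37/120 + 23/120 = 1/2
P(W=0 | obs) = 37/120 / 1/2 = 37/60
P(W=1 | obs) = 23/120 / 1/2 = 23/60

P(W=0) = 37/60, P(W=1) = 23/60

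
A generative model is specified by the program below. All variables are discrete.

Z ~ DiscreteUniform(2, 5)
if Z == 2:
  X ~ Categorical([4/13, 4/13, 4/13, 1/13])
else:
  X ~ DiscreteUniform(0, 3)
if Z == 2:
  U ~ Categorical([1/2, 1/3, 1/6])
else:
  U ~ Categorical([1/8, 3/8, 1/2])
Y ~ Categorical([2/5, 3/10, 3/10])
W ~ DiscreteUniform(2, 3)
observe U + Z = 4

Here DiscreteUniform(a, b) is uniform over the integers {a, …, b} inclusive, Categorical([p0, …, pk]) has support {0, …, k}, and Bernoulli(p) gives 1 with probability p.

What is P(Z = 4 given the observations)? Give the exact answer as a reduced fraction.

Enumerate traces; 72 have nonzero weight after conditioning:
  (Z=2, X=0, U=2, Y=0, W=2) weight 1/390
  (Z=2, X=0, U=2, Y=0, W=3) weight 1/390
  (Z=2, X=0, U=2, Y=1, W=2) weight 1/520
  (Z=2, X=0, U=2, Y=1, W=3) weight 1/520
  (Z=2, X=0, U=2, Y=2, W=2) weight 1/520
  (Z=2, X=0, U=2, Y=2, W=3) weight 1/520
  (Z=2, X=1, U=2, Y=0, W=2) weight 1/390
  (Z=2, X=1, U=2, Y=0, W=3) weight 1/390
  (Z=3, X=0, U=1, Y=0, W=2) weight 3/640
  (Z=4, X=0, U=0, Y=0, W=2) weight 1/640
  … 62 more
Group by Z:
  weight(Z=2) = 1/24
  weight(Z=3) = 3/32
  weight(Z=4) = 1/32
Total weight = 1/24 + 3/32 + 1/32 = 1/6
P(Z=2 | obs) = 1/24 / 1/6 = 1/4
P(Z=3 | obs) = 3/32 / 1/6 = 9/16
P(Z=4 | obs) = 1/32 / 1/6 = 3/16

P(Z = 4 | obs) = 3/16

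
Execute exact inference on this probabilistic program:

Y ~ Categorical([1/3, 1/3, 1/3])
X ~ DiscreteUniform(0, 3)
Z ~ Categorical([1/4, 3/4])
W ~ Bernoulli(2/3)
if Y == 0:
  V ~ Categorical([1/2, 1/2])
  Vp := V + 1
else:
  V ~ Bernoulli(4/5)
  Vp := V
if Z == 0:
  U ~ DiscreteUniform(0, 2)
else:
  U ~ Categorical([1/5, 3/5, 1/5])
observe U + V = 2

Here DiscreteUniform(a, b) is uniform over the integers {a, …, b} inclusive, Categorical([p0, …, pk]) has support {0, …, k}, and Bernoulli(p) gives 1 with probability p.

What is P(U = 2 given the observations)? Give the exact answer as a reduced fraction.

P(U = 2 | obs) = 3/19

Enumerate traces; 96 have nonzero weight after conditioning:
  (Y=0, X=0, Z=0, W=0, V=0, U=2) weight 1/864
  (Y=0, X=0, Z=0, W=0, V=1, U=1) weight 1/864
  (Y=0, X=0, Z=0, W=1, V=0, U=2) weight 1/432
  (Y=0, X=0, Z=0, W=1, V=1, U=1) weight 1/432
  (Y=0, X=0, Z=1, W=0, V=0, U=2) weight 1/480
  (Y=0, X=0, Z=1, W=0, V=1, U=1) weight 1/160
  (Y=0, X=0, Z=1, W=1, V=0, U=2) weight 1/240
  (Y=0, X=0, Z=1, W=1, V=1, U=1) weight 1/80
  … 88 more
Group by U:
  weight(U=1) = 28/75
  weight(U=2) = 7/100
Total weight = 28/75 + 7/100 = 133/300
P(U=1 | obs) = 28/75 / 133/300 = 16/19
P(U=2 | obs) = 7/100 / 133/300 = 3/19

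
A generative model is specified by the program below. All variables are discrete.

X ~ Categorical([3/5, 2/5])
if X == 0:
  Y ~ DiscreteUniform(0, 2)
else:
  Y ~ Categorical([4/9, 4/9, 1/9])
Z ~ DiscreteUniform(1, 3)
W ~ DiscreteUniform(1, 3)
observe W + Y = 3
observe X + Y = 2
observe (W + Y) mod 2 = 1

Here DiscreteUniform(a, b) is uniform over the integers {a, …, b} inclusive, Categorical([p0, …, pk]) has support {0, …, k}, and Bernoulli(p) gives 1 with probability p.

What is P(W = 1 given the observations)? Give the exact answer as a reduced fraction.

Enumerate traces; 6 have nonzero weight after conditioning:
  (X=0, Y=2, Z=1, W=1) weight 1/45
  (X=0, Y=2, Z=2, W=1) weight 1/45
  (X=0, Y=2, Z=3, W=1) weight 1/45
  (X=1, Y=1, Z=1, W=2) weight 8/405
  (X=1, Y=1, Z=2, W=2) weight 8/405
  (X=1, Y=1, Z=3, W=2) weight 8/405
Group by W:
  weight(W=1) = 1/15
  weight(W=2) = 8/135
Total weight = 1/15 + 8/135 = 17/135
P(W=1 | obs) = 1/15 / 17/135 = 9/17
P(W=2 | obs) = 8/135 / 17/135 = 8/17

P(W = 1 | obs) = 9/17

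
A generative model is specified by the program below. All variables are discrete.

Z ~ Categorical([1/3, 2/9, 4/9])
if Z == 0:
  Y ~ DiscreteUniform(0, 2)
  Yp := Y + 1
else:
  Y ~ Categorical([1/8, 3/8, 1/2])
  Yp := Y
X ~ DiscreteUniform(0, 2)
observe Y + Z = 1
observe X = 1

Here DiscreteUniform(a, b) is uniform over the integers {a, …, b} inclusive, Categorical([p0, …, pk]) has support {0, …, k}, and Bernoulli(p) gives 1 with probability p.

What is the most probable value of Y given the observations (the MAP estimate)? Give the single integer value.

argmax_v P(Y = v | obs) = 1

Enumerate traces; 2 have nonzero weight after conditioning:
  (Z=0, Y=1, X=1) weight 1/27
  (Z=1, Y=0, X=1) weight 1/108
Group by Y:
  weight(Y=0) = 1/108
  weight(Y=1) = 1/27
Total weight = 1/108 + 1/27 = 5/108
P(Y=0 | obs) = 1/108 / 5/108 = 1/5
P(Y=1 | obs) = 1/27 / 5/108 = 4/5
argmax = 1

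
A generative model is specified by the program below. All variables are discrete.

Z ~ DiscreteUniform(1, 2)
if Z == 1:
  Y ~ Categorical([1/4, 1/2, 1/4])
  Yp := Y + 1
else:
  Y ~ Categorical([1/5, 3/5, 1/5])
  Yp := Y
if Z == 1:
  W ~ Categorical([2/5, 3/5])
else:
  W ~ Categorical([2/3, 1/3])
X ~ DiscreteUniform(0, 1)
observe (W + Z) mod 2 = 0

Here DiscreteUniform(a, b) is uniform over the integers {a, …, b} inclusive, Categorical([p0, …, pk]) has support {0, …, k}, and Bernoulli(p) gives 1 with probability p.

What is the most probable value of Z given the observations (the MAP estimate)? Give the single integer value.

Enumerate traces; 12 have nonzero weight after conditioning:
  (Z=1, Y=0, W=1, X=0) weight 3/80
  (Z=1, Y=0, W=1, X=1) weight 3/80
  (Z=1, Y=1, W=1, X=0) weight 3/40
  (Z=1, Y=1, W=1, X=1) weight 3/40
  (Z=1, Y=2, W=1, X=0) weight 3/80
  (Z=1, Y=2, W=1, X=1) weight 3/80
  (Z=2, Y=0, W=0, X=0) weight 1/30
  (Z=2, Y=0, W=0, X=1) weight 1/30
  … 4 more
Group by Z:
  weight(Z=1) = 3/10
  weight(Z=2) = 1/3
Total weight = 3/10 + 1/3 = 19/30
P(Z=1 | obs) = 3/10 / 19/30 = 9/19
P(Z=2 | obs) = 1/3 / 19/30 = 10/19
argmax = 2

argmax_v P(Z = v | obs) = 2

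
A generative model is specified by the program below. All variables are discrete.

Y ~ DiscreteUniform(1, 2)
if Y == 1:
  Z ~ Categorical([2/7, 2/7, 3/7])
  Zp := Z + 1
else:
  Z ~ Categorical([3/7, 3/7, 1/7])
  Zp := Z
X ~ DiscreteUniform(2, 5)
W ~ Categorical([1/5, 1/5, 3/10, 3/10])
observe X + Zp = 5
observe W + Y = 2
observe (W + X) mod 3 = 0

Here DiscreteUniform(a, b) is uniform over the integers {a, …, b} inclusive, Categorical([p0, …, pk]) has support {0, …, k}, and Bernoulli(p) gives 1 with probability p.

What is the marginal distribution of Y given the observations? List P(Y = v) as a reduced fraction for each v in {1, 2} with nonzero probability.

Enumerate traces; 2 have nonzero weight after conditioning:
  (Y=1, Z=2, X=2, W=1) weight 3/280
  (Y=2, Z=2, X=3, W=0) weight 1/280
Group by Y:
  weight(Y=1) = 3/280
  weight(Y=2) = 1/280
Total weight = 3/280 + 1/280 = 1/70
P(Y=1 | obs) = 3/280 / 1/70 = 3/4
P(Y=2 | obs) = 1/280 / 1/70 = 1/4

P(Y=1) = 3/4, P(Y=2) = 1/4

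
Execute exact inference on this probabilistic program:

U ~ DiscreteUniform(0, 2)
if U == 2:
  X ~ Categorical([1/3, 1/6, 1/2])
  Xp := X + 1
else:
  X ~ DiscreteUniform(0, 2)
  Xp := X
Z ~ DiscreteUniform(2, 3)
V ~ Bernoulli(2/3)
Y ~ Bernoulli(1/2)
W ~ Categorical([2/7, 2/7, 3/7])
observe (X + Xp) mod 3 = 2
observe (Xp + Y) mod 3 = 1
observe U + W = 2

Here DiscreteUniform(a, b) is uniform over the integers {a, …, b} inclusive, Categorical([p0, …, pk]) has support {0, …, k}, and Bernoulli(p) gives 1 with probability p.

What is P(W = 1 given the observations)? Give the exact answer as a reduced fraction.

Enumerate traces; 12 have nonzero weight after conditioning:
  (U=0, X=1, Z=2, V=0, Y=0, W=2) weight 1/252
  (U=0, X=1, Z=2, V=1, Y=0, W=2) weight 1/126
  (U=0, X=1, Z=3, V=0, Y=0, W=2) weight 1/252
  (U=0, X=1, Z=3, V=1, Y=0, W=2) weight 1/126
  (U=1, X=1, Z=2, V=0, Y=0, W=1) weight 1/378
  (U=1, X=1, Z=2, V=1, Y=0, W=1) weight 1/189
  (U=1, X=1, Z=3, V=0, Y=0, W=1) weight 1/378
  (U=1, X=1, Z=3, V=1, Y=0, W=1) weight 1/189
  (U=2, X=2, Z=2, V=0, Y=1, W=0) weight 1/252
  … 3 more
Group by W:
  weight(W=0) = 1/42
  weight(W=1) = 1/63
  weight(W=2) = 1/42
Total weight = 1/42 + 1/63 + 1/42 = 4/63
P(W=0 | obs) = 1/42 / 4/63 = 3/8
P(W=1 | obs) = 1/63 / 4/63 = 1/4
P(W=2 | obs) = 1/42 / 4/63 = 3/8

P(W = 1 | obs) = 1/4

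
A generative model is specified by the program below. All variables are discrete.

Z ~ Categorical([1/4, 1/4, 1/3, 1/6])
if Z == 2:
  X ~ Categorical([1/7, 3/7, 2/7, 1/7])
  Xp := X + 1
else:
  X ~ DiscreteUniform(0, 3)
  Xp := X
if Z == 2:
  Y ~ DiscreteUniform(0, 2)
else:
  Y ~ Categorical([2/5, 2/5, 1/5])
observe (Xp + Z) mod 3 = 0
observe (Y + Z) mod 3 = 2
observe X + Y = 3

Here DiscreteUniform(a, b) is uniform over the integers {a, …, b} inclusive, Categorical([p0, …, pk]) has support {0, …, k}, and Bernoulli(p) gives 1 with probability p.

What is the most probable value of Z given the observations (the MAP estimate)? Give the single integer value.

argmax_v P(Z = v | obs) = 1

Enumerate traces; 2 have nonzero weight after conditioning:
  (Z=1, X=2, Y=1) weight 1/40
  (Z=2, X=3, Y=0) weight 1/63
Group by Z:
  weight(Z=1) = 1/40
  weight(Z=2) = 1/63
Total weight = 1/40 + 1/63 = 103/2520
P(Z=1 | obs) = 1/40 / 103/2520 = 63/103
P(Z=2 | obs) = 1/63 / 103/2520 = 40/103
argmax = 1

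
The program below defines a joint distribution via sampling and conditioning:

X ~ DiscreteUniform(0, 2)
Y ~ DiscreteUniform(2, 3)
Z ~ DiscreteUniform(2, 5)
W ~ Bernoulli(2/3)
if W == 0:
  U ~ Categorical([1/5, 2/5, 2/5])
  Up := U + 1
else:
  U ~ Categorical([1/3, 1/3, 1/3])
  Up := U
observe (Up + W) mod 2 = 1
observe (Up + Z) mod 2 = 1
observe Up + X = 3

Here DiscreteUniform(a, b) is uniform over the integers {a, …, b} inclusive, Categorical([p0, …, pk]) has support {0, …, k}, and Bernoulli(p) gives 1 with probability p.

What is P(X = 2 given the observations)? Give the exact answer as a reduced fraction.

Enumerate traces; 12 have nonzero weight after conditioning:
  (X=0, Y=2, Z=2, W=0, U=2) weight 1/180
  (X=0, Y=2, Z=4, W=0, U=2) weight 1/180
  (X=0, Y=3, Z=2, W=0, U=2) weight 1/180
  (X=0, Y=3, Z=4, W=0, U=2) weight 1/180
  (X=1, Y=2, Z=3, W=1, U=2) weight 1/108
  (X=1, Y=2, Z=5, W=1, U=2) weight 1/108
  (X=1, Y=3, Z=3, W=1, U=2) weight 1/108
  (X=1, Y=3, Z=5, W=1, U=2) weight 1/108
  (X=2, Y=2, Z=2, W=0, U=0) weight 1/360
  … 3 more
Group by X:
  weight(X=0) = 1/45
  weight(X=1) = 1/27
  weight(X=2) = 1/90
Total weight = 1/45 + 1/27 + 1/90 = 19/270
P(X=0 | obs) = 1/45 / 19/270 = 6/19
P(X=1 | obs) = 1/27 / 19/270 = 10/19
P(X=2 | obs) = 1/90 / 19/270 = 3/19

P(X = 2 | obs) = 3/19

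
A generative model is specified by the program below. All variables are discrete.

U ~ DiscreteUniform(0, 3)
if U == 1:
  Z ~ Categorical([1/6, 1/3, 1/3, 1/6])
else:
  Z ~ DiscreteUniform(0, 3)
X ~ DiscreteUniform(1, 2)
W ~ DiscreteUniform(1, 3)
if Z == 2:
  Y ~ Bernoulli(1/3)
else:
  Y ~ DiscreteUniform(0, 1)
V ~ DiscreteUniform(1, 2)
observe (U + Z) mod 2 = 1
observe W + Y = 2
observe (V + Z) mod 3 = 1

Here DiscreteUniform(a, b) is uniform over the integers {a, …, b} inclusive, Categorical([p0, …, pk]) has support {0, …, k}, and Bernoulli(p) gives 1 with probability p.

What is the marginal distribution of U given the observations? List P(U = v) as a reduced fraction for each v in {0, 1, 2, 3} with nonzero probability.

P(U=0) = 1/6, P(U=1) = 1/3, P(U=2) = 1/6, P(U=3) = 1/3

Enumerate traces; 24 have nonzero weight after conditioning:
  (U=0, Z=3, X=1, W=1, Y=1, V=1) weight 1/384
  (U=0, Z=3, X=1, W=2, Y=0, V=1) weight 1/384
  (U=0, Z=3, X=2, W=1, Y=1, V=1) weight 1/384
  (U=0, Z=3, X=2, W=2, Y=0, V=1) weight 1/384
  (U=1, Z=0, X=1, W=1, Y=1, V=1) weight 1/576
  (U=1, Z=0, X=1, W=2, Y=0, V=1) weight 1/576
  (U=1, Z=0, X=2, W=1, Y=1, V=1) weight 1/576
  (U=1, Z=0, X=2, W=2, Y=0, V=1) weight 1/576
  (U=2, Z=3, X=1, W=1, Y=1, V=1) weight 1/384
  (U=3, Z=0, X=1, W=1, Y=1, V=1) weight 1/384
  … 14 more
Group by U:
  weight(U=0) = 1/96
  weight(U=1) = 1/48
  weight(U=2) = 1/96
  weight(U=3) = 1/48
Total weight = 1/96 + 1/48 + 1/96 + 1/48 = 1/16
P(U=0 | obs) = 1/96 / 1/16 = 1/6
P(U=1 | obs) = 1/48 / 1/16 = 1/3
P(U=2 | obs) = 1/96 / 1/16 = 1/6
P(U=3 | obs) = 1/48 / 1/16 = 1/3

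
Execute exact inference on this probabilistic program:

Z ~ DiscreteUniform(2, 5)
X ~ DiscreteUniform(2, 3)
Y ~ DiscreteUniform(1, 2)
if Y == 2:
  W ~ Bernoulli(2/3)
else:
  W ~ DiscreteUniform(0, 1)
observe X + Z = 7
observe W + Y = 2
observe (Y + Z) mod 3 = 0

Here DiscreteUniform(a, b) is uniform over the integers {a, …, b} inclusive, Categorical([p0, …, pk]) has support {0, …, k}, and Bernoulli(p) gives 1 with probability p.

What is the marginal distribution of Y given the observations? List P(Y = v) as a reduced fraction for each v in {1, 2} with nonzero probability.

P(Y=1) = 3/5, P(Y=2) = 2/5

Enumerate traces; 2 have nonzero weight after conditioning:
  (Z=4, X=3, Y=2, W=0) weight 1/48
  (Z=5, X=2, Y=1, W=1) weight 1/32
Group by Y:
  weight(Y=1) = 1/32
  weight(Y=2) = 1/48
Total weight = 1/32 + 1/48 = 5/96
P(Y=1 | obs) = 1/32 / 5/96 = 3/5
P(Y=2 | obs) = 1/48 / 5/96 = 2/5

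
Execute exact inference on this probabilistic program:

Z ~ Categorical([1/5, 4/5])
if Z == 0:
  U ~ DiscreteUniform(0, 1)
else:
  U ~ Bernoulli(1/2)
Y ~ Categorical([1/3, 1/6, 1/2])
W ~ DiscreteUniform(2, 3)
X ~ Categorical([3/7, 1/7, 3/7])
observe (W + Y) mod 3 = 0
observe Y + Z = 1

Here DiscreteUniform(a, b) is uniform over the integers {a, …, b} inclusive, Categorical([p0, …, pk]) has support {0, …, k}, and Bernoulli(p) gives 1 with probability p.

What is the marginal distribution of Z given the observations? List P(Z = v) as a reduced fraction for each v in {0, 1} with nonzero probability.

P(Z=0) = 1/9, P(Z=1) = 8/9

Enumerate traces; 12 have nonzero weight after conditioning:
  (Z=0, U=0, Y=1, W=2, X=0) weight 1/280
  (Z=0, U=0, Y=1, W=2, X=1) weight 1/840
  (Z=0, U=0, Y=1, W=2, X=2) weight 1/280
  (Z=0, U=1, Y=1, W=2, X=0) weight 1/280
  (Z=0, U=1, Y=1, W=2, X=1) weight 1/840
  (Z=0, U=1, Y=1, W=2, X=2) weight 1/280
  (Z=1, U=0, Y=0, W=3, X=0) weight 1/35
  (Z=1, U=0, Y=0, W=3, X=1) weight 1/105
  … 4 more
Group by Z:
  weight(Z=0) = 1/60
  weight(Z=1) = 2/15
Total weight = 1/60 + 2/15 = 3/20
P(Z=0 | obs) = 1/60 / 3/20 = 1/9
P(Z=1 | obs) = 2/15 / 3/20 = 8/9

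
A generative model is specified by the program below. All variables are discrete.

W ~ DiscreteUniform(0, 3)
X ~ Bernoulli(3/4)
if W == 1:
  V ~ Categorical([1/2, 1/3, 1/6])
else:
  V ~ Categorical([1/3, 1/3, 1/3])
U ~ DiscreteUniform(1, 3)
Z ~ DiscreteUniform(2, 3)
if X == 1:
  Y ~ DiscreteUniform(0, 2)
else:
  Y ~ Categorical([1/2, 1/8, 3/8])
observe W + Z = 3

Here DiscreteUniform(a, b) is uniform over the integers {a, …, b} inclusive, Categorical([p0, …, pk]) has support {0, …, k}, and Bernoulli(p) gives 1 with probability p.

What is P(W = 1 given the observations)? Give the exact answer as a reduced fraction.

Enumerate traces; 108 have nonzero weight after conditioning:
  (W=0, X=0, V=0, U=1, Z=3, Y=0) weight 1/576
  (W=0, X=0, V=0, U=1, Z=3, Y=1) weight 1/2304
  (W=0, X=0, V=0, U=1, Z=3, Y=2) weight 1/768
  (W=0, X=0, V=0, U=2, Z=3, Y=0) weight 1/576
  (W=0, X=0, V=0, U=2, Z=3, Y=1) weight 1/2304
  (W=0, X=0, V=0, U=2, Z=3, Y=2) weight 1/768
  (W=0, X=0, V=0, U=3, Z=3, Y=0) weight 1/576
  (W=0, X=0, V=0, U=3, Z=3, Y=1) weight 1/2304
  (W=1, X=0, V=0, U=1, Z=2, Y=0) weight 1/384
  … 99 more
Group by W:
  weight(W=0) = 1/8
  weight(W=1) = 1/8
Total weight = 1/8 + 1/8 = 1/4
P(W=0 | obs) = 1/8 / 1/4 = 1/2
P(W=1 | obs) = 1/8 / 1/4 = 1/2

P(W = 1 | obs) = 1/2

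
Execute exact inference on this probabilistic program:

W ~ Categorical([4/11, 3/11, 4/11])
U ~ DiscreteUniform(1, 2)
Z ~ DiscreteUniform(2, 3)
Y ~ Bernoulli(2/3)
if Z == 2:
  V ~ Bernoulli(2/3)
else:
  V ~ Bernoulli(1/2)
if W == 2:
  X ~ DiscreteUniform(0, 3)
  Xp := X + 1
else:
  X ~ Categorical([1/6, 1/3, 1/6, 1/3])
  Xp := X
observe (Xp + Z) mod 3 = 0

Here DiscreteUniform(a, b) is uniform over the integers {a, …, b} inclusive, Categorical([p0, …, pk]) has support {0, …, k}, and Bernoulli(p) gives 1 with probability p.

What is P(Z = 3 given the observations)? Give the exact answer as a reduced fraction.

Enumerate traces; 72 have nonzero weight after conditioning:
  (W=0, U=1, Z=2, Y=0, V=0, X=1) weight 1/297
  (W=0, U=1, Z=2, Y=0, V=1, X=1) weight 2/297
  (W=0, U=1, Z=2, Y=1, V=0, X=1) weight 2/297
  (W=0, U=1, Z=2, Y=1, V=1, X=1) weight 4/297
  (W=0, U=1, Z=3, Y=0, V=0, X=0) weight 1/396
  (W=0, U=1, Z=3, Y=0, V=0, X=3) weight 1/198
  (W=0, U=1, Z=3, Y=0, V=1, X=0) weight 1/396
  (W=0, U=1, Z=3, Y=0, V=1, X=3) weight 1/198
  … 64 more
Group by Z:
  weight(Z=2) = 13/66
  weight(Z=3) = 9/44
Total weight = 13/66 + 9/44 = 53/132
P(Z=2 | obs) = 13/66 / 53/132 = 26/53
P(Z=3 | obs) = 9/44 / 53/132 = 27/53

P(Z = 3 | obs) = 27/53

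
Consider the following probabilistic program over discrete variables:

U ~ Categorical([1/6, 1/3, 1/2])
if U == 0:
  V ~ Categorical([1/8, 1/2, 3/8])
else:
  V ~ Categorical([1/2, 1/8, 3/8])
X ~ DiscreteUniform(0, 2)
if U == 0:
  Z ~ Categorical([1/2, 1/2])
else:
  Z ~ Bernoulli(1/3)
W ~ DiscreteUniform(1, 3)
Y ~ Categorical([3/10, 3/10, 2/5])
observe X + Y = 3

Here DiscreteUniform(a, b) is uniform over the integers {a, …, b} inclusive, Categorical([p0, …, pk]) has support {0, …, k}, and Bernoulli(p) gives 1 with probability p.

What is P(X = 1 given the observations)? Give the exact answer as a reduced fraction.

Enumerate traces; 108 have nonzero weight after conditioning:
  (U=0, V=0, X=1, Z=0, W=1, Y=2) weight 1/2160
  (U=0, V=0, X=1, Z=0, W=2, Y=2) weight 1/2160
  (U=0, V=0, X=1, Z=0, W=3, Y=2) weight 1/2160
  (U=0, V=0, X=1, Z=1, W=1, Y=2) weight 1/2160
  (U=0, V=0, X=1, Z=1, W=2, Y=2) weight 1/2160
  (U=0, V=0, X=1, Z=1, W=3, Y=2) weight 1/2160
  (U=0, V=0, X=2, Z=0, W=1, Y=1) weight 1/2880
  (U=0, V=0, X=2, Z=0, W=2, Y=1) weight 1/2880
  … 100 more
Group by X:
  weight(X=1) = 2/15
  weight(X=2) = 1/10
Total weight = 2/15 + 1/10 = 7/30
P(X=1 | obs) = 2/15 / 7/30 = 4/7
P(X=2 | obs) = 1/10 / 7/30 = 3/7

P(X = 1 | obs) = 4/7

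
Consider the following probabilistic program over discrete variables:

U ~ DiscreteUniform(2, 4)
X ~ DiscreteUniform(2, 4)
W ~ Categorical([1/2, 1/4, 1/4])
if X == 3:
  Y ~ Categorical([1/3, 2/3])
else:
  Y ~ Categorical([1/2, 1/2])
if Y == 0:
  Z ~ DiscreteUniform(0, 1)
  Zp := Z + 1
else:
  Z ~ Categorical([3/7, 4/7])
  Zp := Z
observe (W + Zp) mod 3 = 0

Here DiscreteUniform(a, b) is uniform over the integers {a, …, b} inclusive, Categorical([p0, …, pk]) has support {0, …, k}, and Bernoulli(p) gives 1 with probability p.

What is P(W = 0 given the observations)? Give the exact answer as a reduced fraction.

P(W = 0 | obs) = 5/13

Enumerate traces; 36 have nonzero weight after conditioning:
  (U=2, X=2, W=0, Y=1, Z=0) weight 1/84
  (U=2, X=2, W=1, Y=0, Z=1) weight 1/144
  (U=2, X=2, W=2, Y=0, Z=0) weight 1/144
  (U=2, X=2, W=2, Y=1, Z=1) weight 1/126
  (U=2, X=3, W=0, Y=1, Z=0) weight 1/63
  (U=2, X=3, W=1, Y=0, Z=1) weight 1/216
  (U=2, X=3, W=2, Y=0, Z=0) weight 1/216
  (U=2, X=3, W=2, Y=1, Z=1) weight 2/189
  … 28 more
Group by W:
  weight(W=0) = 5/42
  weight(W=1) = 1/18
  weight(W=2) = 17/126
Total weight = 5/42 + 1/18 + 17/126 = 13/42
P(W=0 | obs) = 5/42 / 13/42 = 5/13
P(W=1 | obs) = 1/18 / 13/42 = 7/39
P(W=2 | obs) = 17/126 / 13/42 = 17/39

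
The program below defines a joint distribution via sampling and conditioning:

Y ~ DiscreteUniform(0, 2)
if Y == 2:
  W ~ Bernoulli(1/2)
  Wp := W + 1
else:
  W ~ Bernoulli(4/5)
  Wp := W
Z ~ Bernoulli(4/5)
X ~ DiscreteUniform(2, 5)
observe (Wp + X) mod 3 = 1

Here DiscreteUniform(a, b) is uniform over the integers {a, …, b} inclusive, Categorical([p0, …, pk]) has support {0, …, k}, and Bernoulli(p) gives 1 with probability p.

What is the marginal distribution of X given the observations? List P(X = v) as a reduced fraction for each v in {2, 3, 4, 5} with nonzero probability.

Enumerate traces; 14 have nonzero weight after conditioning:
  (Y=0, W=0, Z=0, X=4) weight 1/300
  (Y=0, W=0, Z=1, X=4) weight 1/75
  (Y=0, W=1, Z=0, X=3) weight 1/75
  (Y=0, W=1, Z=1, X=3) weight 4/75
  (Y=1, W=0, Z=0, X=4) weight 1/300
  (Y=1, W=0, Z=1, X=4) weight 1/75
  (Y=1, W=1, Z=0, X=3) weight 1/75
  (Y=1, W=1, Z=1, X=3) weight 4/75
  (Y=2, W=1, Z=0, X=2) weight 1/120
  (Y=2, W=1, Z=0, X=5) weight 1/120
  … 4 more
Group by X:
  weight(X=2) = 1/24
  weight(X=3) = 7/40
  weight(X=4) = 1/30
  weight(X=5) = 1/24
Total weight = 1/24 + 7/40 + 1/30 + 1/24 = 7/24
P(X=2 | obs) = 1/24 / 7/24 = 1/7
P(X=3 | obs) = 7/40 / 7/24 = 3/5
P(X=4 | obs) = 1/30 / 7/24 = 4/35
P(X=5 | obs) = 1/24 / 7/24 = 1/7

P(X=2) = 1/7, P(X=3) = 3/5, P(X=4) = 4/35, P(X=5) = 1/7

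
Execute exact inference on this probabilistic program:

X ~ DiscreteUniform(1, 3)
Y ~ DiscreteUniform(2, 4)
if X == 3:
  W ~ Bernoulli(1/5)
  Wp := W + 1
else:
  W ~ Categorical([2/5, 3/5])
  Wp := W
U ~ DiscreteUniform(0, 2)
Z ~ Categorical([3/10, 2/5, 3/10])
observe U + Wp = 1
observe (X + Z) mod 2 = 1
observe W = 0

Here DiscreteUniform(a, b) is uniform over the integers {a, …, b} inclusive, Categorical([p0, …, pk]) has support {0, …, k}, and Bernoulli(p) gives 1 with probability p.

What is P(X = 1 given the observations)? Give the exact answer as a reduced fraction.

P(X = 1 | obs) = 3/11

Enumerate traces; 15 have nonzero weight after conditioning:
  (X=1, Y=2, W=0, U=1, Z=0) weight 1/225
  (X=1, Y=2, W=0, U=1, Z=2) weight 1/225
  (X=1, Y=3, W=0, U=1, Z=0) weight 1/225
  (X=1, Y=3, W=0, U=1, Z=2) weight 1/225
  (X=1, Y=4, W=0, U=1, Z=0) weight 1/225
  (X=1, Y=4, W=0, U=1, Z=2) weight 1/225
  (X=2, Y=2, W=0, U=1, Z=1) weight 4/675
  (X=2, Y=3, W=0, U=1, Z=1) weight 4/675
  (X=3, Y=2, W=0, U=0, Z=0) weight 2/225
  … 6 more
Group by X:
  weight(X=1) = 2/75
  weight(X=2) = 4/225
  weight(X=3) = 4/75
Total weight = 2/75 + 4/225 + 4/75 = 22/225
P(X=1 | obs) = 2/75 / 22/225 = 3/11
P(X=2 | obs) = 4/225 / 22/225 = 2/11
P(X=3 | obs) = 4/75 / 22/225 = 6/11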